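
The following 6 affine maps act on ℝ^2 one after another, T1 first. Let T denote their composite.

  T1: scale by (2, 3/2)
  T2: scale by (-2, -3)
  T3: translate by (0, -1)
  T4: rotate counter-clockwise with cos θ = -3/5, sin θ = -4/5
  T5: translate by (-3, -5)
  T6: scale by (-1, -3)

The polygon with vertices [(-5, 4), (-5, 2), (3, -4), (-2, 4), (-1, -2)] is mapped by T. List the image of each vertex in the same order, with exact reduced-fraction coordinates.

T1 scale by (2, 3/2): (-5, 4) → (-10, 6); (-5, 2) → (-10, 3); (3, -4) → (6, -6); (-2, 4) → (-4, 6); (-1, -2) → (-2, -3)
T2 scale by (-2, -3): (-10, 6) → (20, -18); (-10, 3) → (20, -9); (6, -6) → (-12, 18); (-4, 6) → (8, -18); (-2, -3) → (4, 9)
T3 translate by (0, -1): (20, -18) → (20, -19); (20, -9) → (20, -10); (-12, 18) → (-12, 17); (8, -18) → (8, -19); (4, 9) → (4, 8)
T4 rotate counter-clockwise with cos θ = -3/5, sin θ = -4/5: (20, -19) → (-136/5, -23/5); (20, -10) → (-20, -10); (-12, 17) → (104/5, -3/5); (8, -19) → (-20, 5); (4, 8) → (4, -8)
T5 translate by (-3, -5): (-136/5, -23/5) → (-151/5, -48/5); (-20, -10) → (-23, -15); (104/5, -3/5) → (89/5, -28/5); (-20, 5) → (-23, 0); (4, -8) → (1, -13)
T6 scale by (-1, -3): (-151/5, -48/5) → (151/5, 144/5); (-23, -15) → (23, 45); (89/5, -28/5) → (-89/5, 84/5); (-23, 0) → (23, 0); (1, -13) → (-1, 39)

image vertices: (151/5, 144/5), (23, 45), (-89/5, 84/5), (23, 0), (-1, 39)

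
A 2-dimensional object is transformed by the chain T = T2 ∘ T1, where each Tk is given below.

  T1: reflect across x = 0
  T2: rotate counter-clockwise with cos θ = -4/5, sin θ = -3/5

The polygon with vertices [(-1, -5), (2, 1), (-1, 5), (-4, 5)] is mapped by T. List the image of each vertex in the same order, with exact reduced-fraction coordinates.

T1 reflect across x = 0: (-1, -5) → (1, -5); (2, 1) → (-2, 1); (-1, 5) → (1, 5); (-4, 5) → (4, 5)
T2 rotate counter-clockwise with cos θ = -4/5, sin θ = -3/5: (1, -5) → (-19/5, 17/5); (-2, 1) → (11/5, 2/5); (1, 5) → (11/5, -23/5); (4, 5) → (-1/5, -32/5)

image vertices: (-19/5, 17/5), (11/5, 2/5), (11/5, -23/5), (-1/5, -32/5)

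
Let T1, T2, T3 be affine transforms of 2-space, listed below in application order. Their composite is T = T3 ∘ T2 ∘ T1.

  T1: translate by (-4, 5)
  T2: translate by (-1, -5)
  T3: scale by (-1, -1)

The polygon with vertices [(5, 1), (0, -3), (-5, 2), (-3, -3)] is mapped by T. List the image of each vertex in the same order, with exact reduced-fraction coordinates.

T1 translate by (-4, 5): (5, 1) → (1, 6); (0, -3) → (-4, 2); (-5, 2) → (-9, 7); (-3, -3) → (-7, 2)
T2 translate by (-1, -5): (1, 6) → (0, 1); (-4, 2) → (-5, -3); (-9, 7) → (-10, 2); (-7, 2) → (-8, -3)
T3 scale by (-1, -1): (0, 1) → (0, -1); (-5, -3) → (5, 3); (-10, 2) → (10, -2); (-8, -3) → (8, 3)

image vertices: (0, -1), (5, 3), (10, -2), (8, 3)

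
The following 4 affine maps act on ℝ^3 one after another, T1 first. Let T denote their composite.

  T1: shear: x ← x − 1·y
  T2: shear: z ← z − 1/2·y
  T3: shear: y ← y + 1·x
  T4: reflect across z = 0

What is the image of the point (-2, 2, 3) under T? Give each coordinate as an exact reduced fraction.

T(p) = (-4, -2, -2)

T1 shear: x ← x − 1·y: (-2, 2, 3) → (-4, 2, 3)
T2 shear: z ← z − 1/2·y: (-4, 2, 3) → (-4, 2, 2)
T3 shear: y ← y + 1·x: (-4, 2, 2) → (-4, -2, 2)
T4 reflect across z = 0: (-4, -2, 2) → (-4, -2, -2)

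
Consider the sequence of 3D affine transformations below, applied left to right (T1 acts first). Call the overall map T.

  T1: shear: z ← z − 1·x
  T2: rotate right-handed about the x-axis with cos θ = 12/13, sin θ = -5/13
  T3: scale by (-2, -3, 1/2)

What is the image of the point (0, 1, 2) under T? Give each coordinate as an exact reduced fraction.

T1 shear: z ← z − 1·x: (0, 1, 2) → (0, 1, 2)
T2 rotate right-handed about the x-axis with cos θ = 12/13, sin θ = -5/13: (0, 1, 2) → (0, 22/13, 19/13)
T3 scale by (-2, -3, 1/2): (0, 22/13, 19/13) → (0, -66/13, 19/26)

T(p) = (0, -66/13, 19/26)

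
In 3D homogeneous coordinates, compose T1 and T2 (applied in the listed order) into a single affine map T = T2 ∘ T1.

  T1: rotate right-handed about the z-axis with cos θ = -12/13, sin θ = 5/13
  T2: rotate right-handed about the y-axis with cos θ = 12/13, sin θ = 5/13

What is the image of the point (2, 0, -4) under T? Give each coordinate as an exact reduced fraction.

T1 rotate right-handed about the z-axis with cos θ = -12/13, sin θ = 5/13: (2, 0, -4) → (-24/13, 10/13, -4)
T2 rotate right-handed about the y-axis with cos θ = 12/13, sin θ = 5/13: (-24/13, 10/13, -4) → (-548/169, 10/13, -504/169)

T(p) = (-548/169, 10/13, -504/169)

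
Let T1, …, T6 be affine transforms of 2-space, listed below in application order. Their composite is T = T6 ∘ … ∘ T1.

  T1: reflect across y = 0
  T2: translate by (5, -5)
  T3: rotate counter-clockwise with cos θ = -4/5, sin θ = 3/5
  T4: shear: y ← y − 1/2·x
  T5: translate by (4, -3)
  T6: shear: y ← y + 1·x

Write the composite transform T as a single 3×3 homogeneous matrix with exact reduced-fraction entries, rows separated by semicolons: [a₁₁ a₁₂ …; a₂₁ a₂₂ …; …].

T1 = [1 0 0; 0 -1 0; 0 0 1]
T2·T1 = [1 0 5; 0 -1 -5; 0 0 1]
T3·…·T1 = [-4/5 3/5 -1; 3/5 4/5 7; 0 0 1]
T4·…·T1 = [-4/5 3/5 -1; 1 1/2 15/2; 0 0 1]
T5·…·T1 = [-4/5 3/5 3; 1 1/2 9/2; 0 0 1]
T6·…·T1 = [-4/5 3/5 3; 1/5 11/10 15/2; 0 0 1]

T = [-4/5 3/5 3; 1/5 11/10 15/2; 0 0 1]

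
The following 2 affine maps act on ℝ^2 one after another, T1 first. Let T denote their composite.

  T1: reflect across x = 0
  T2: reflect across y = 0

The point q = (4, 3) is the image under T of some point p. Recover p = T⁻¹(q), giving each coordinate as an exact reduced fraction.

T1 = [-1 0 0; 0 1 0; 0 0 1]
T2·T1 = [-1 0 0; 0 -1 0; 0 0 1]
det M = 1; M⁻¹ = [-1 0 0; 0 -1 0; 0 0 1]
M⁻¹ · (4, 3)ᵀ = (-4, -3)ᵀ

p = (-4, -3)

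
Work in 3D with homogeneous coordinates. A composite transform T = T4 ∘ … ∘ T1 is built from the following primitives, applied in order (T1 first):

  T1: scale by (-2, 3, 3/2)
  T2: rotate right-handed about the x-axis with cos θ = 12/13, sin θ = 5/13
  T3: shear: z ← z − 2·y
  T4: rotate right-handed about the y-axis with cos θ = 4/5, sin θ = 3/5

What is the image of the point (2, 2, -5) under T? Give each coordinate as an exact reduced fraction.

T1 scale by (-2, 3, 3/2): (2, 2, -5) → (-4, 6, -15/2)
T2 rotate right-handed about the x-axis with cos θ = 12/13, sin θ = 5/13: (-4, 6, -15/2) → (-4, 219/26, -60/13)
T3 shear: z ← z − 2·y: (-4, 219/26, -60/13) → (-4, 219/26, -279/13)
T4 rotate right-handed about the y-axis with cos θ = 4/5, sin θ = 3/5: (-4, 219/26, -279/13) → (-209/13, 219/26, -192/13)

T(p) = (-209/13, 219/26, -192/13)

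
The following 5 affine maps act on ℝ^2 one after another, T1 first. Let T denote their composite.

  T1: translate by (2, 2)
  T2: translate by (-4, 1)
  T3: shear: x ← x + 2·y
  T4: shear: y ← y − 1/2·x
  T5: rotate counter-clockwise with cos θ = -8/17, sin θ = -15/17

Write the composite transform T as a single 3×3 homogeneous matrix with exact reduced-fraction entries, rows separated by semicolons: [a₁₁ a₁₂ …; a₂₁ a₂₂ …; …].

T1 = [1 0 2; 0 1 2; 0 0 1]
T2·T1 = [1 0 -2; 0 1 3; 0 0 1]
T3·…·T1 = [1 2 4; 0 1 3; 0 0 1]
T4·…·T1 = [1 2 4; -1/2 0 1; 0 0 1]
T5·…·T1 = [-31/34 -16/17 -1; -11/17 -30/17 -4; 0 0 1]

T = [-31/34 -16/17 -1; -11/17 -30/17 -4; 0 0 1]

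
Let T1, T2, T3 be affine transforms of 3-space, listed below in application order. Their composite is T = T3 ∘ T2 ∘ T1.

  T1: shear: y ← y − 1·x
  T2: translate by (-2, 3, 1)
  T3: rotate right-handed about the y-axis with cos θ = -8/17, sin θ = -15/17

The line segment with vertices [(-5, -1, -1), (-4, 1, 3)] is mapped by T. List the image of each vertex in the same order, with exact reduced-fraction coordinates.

T1 shear: y ← y − 1·x: (-5, -1, -1) → (-5, 4, -1); (-4, 1, 3) → (-4, 5, 3)
T2 translate by (-2, 3, 1): (-5, 4, -1) → (-7, 7, 0); (-4, 5, 3) → (-6, 8, 4)
T3 rotate right-handed about the y-axis with cos θ = -8/17, sin θ = -15/17: (-7, 7, 0) → (56/17, 7, -105/17); (-6, 8, 4) → (-12/17, 8, -122/17)

image vertices: (56/17, 7, -105/17), (-12/17, 8, -122/17)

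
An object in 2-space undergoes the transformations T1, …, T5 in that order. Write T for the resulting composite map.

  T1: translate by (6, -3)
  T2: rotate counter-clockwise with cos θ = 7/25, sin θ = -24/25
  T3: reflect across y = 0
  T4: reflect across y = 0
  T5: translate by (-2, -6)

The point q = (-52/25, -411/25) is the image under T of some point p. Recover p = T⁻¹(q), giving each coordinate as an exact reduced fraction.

T1 = [1 0 6; 0 1 -3; 0 0 1]
T2·T1 = [7/25 24/25 -6/5; -24/25 7/25 -33/5; 0 0 1]
T3·…·T1 = [7/25 24/25 -6/5; 24/25 -7/25 33/5; 0 0 1]
T4·…·T1 = [7/25 24/25 -6/5; -24/25 7/25 -33/5; 0 0 1]
T5·…·T1 = [7/25 24/25 -16/5; -24/25 7/25 -63/5; 0 0 1]
det M = 1; M⁻¹ = [7/25 -24/25 -56/5; 24/25 7/25 33/5; 0 0 1]
M⁻¹ · (-52/25, -411/25)ᵀ = (4, 0)ᵀ

p = (4, 0)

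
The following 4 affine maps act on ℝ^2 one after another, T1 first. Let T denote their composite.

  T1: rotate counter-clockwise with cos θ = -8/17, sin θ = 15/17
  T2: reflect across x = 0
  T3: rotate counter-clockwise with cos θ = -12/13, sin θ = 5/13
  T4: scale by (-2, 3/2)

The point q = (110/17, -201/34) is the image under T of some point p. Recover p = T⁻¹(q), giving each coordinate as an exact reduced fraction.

T1 = [-8/17 -15/17 0; 15/17 -8/17 0; 0 0 1]
T2·T1 = [8/17 15/17 0; 15/17 -8/17 0; 0 0 1]
T3·…·T1 = [-171/221 -140/221 0; -140/221 171/221 0; 0 0 1]
T4·…·T1 = [342/221 280/221 0; -210/221 513/442 0; 0 0 1]
det M = 3; M⁻¹ = [171/442 -280/663 0; 70/221 114/221 0; 0 0 1]
M⁻¹ · (110/17, -201/34)ᵀ = (5, -1)ᵀ

p = (5, -1)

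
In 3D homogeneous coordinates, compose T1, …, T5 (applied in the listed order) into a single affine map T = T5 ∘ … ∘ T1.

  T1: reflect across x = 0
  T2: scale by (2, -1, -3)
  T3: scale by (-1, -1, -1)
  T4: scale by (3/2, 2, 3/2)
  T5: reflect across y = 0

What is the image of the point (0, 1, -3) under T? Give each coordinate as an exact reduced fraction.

T1 reflect across x = 0: (0, 1, -3) → (0, 1, -3)
T2 scale by (2, -1, -3): (0, 1, -3) → (0, -1, 9)
T3 scale by (-1, -1, -1): (0, -1, 9) → (0, 1, -9)
T4 scale by (3/2, 2, 3/2): (0, 1, -9) → (0, 2, -27/2)
T5 reflect across y = 0: (0, 2, -27/2) → (0, -2, -27/2)

T(p) = (0, -2, -27/2)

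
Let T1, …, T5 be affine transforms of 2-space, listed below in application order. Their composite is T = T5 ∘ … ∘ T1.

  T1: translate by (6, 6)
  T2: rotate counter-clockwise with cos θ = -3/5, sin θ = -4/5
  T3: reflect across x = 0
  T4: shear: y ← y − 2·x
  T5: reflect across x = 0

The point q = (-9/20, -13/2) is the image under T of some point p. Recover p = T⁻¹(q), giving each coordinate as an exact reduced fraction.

T1 = [1 0 6; 0 1 6; 0 0 1]
T2·T1 = [-3/5 4/5 6/5; -4/5 -3/5 -42/5; 0 0 1]
T3·…·T1 = [3/5 -4/5 -6/5; -4/5 -3/5 -42/5; 0 0 1]
T4·…·T1 = [3/5 -4/5 -6/5; -2 1 -6; 0 0 1]
T5·…·T1 = [-3/5 4/5 6/5; -2 1 -6; 0 0 1]
det M = 1; M⁻¹ = [1 -4/5 -6; 2 -3/5 -6; 0 0 1]
M⁻¹ · (-9/20, -13/2)ᵀ = (-5/4, -3)ᵀ

p = (-5/4, -3)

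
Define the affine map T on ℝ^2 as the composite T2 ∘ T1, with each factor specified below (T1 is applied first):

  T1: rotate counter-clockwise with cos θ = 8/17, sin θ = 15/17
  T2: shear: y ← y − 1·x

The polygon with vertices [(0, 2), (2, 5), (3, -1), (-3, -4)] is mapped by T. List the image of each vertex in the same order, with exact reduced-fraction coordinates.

image vertices: (-30/17, 46/17), (-59/17, 129/17), (39/17, -2/17), (36/17, -113/17)

T1 rotate counter-clockwise with cos θ = 8/17, sin θ = 15/17: (0, 2) → (-30/17, 16/17); (2, 5) → (-59/17, 70/17); (3, -1) → (39/17, 37/17); (-3, -4) → (36/17, -77/17)
T2 shear: y ← y − 1·x: (-30/17, 16/17) → (-30/17, 46/17); (-59/17, 70/17) → (-59/17, 129/17); (39/17, 37/17) → (39/17, -2/17); (36/17, -77/17) → (36/17, -113/17)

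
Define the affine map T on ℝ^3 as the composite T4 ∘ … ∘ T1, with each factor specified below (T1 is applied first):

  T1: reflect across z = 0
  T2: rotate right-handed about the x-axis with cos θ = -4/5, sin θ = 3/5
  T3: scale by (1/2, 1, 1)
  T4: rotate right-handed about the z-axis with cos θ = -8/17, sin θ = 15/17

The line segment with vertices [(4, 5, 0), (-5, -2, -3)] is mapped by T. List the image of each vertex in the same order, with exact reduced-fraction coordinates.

T1 reflect across z = 0: (4, 5, 0) → (4, 5, 0); (-5, -2, -3) → (-5, -2, 3)
T2 rotate right-handed about the x-axis with cos θ = -4/5, sin θ = 3/5: (4, 5, 0) → (4, -4, 3); (-5, -2, 3) → (-5, -1/5, -18/5)
T3 scale by (1/2, 1, 1): (4, -4, 3) → (2, -4, 3); (-5, -1/5, -18/5) → (-5/2, -1/5, -18/5)
T4 rotate right-handed about the z-axis with cos θ = -8/17, sin θ = 15/17: (2, -4, 3) → (44/17, 62/17, 3); (-5/2, -1/5, -18/5) → (23/17, -359/170, -18/5)

image vertices: (44/17, 62/17, 3), (23/17, -359/170, -18/5)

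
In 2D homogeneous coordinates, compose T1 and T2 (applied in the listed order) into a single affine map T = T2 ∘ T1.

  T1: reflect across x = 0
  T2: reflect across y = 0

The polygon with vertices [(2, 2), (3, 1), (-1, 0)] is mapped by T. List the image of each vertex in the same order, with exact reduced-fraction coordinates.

T1 reflect across x = 0: (2, 2) → (-2, 2); (3, 1) → (-3, 1); (-1, 0) → (1, 0)
T2 reflect across y = 0: (-2, 2) → (-2, -2); (-3, 1) → (-3, -1); (1, 0) → (1, 0)

image vertices: (-2, -2), (-3, -1), (1, 0)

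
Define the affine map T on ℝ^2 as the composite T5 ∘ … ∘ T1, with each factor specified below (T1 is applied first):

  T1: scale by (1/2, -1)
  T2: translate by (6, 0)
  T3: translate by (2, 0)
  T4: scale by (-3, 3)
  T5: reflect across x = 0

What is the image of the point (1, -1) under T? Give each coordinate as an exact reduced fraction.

T1 scale by (1/2, -1): (1, -1) → (1/2, 1)
T2 translate by (6, 0): (1/2, 1) → (13/2, 1)
T3 translate by (2, 0): (13/2, 1) → (17/2, 1)
T4 scale by (-3, 3): (17/2, 1) → (-51/2, 3)
T5 reflect across x = 0: (-51/2, 3) → (51/2, 3)

T(p) = (51/2, 3)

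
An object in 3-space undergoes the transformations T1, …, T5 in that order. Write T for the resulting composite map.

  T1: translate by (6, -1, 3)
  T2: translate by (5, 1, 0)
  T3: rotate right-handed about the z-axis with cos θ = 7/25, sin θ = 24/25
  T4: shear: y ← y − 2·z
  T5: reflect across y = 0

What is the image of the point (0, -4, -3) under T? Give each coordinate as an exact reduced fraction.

T1 translate by (6, -1, 3): (0, -4, -3) → (6, -5, 0)
T2 translate by (5, 1, 0): (6, -5, 0) → (11, -4, 0)
T3 rotate right-handed about the z-axis with cos θ = 7/25, sin θ = 24/25: (11, -4, 0) → (173/25, 236/25, 0)
T4 shear: y ← y − 2·z: (173/25, 236/25, 0) → (173/25, 236/25, 0)
T5 reflect across y = 0: (173/25, 236/25, 0) → (173/25, -236/25, 0)

T(p) = (173/25, -236/25, 0)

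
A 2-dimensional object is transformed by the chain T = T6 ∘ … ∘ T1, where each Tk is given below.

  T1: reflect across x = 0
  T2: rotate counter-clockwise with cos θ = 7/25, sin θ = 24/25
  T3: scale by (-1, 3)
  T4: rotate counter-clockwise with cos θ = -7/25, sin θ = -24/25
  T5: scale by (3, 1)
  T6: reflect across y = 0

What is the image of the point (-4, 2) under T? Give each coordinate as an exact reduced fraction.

T(p) = (4668/125, 558/125)

T1 reflect across x = 0: (-4, 2) → (4, 2)
T2 rotate counter-clockwise with cos θ = 7/25, sin θ = 24/25: (4, 2) → (-4/5, 22/5)
T3 scale by (-1, 3): (-4/5, 22/5) → (4/5, 66/5)
T4 rotate counter-clockwise with cos θ = -7/25, sin θ = -24/25: (4/5, 66/5) → (1556/125, -558/125)
T5 scale by (3, 1): (1556/125, -558/125) → (4668/125, -558/125)
T6 reflect across y = 0: (4668/125, -558/125) → (4668/125, 558/125)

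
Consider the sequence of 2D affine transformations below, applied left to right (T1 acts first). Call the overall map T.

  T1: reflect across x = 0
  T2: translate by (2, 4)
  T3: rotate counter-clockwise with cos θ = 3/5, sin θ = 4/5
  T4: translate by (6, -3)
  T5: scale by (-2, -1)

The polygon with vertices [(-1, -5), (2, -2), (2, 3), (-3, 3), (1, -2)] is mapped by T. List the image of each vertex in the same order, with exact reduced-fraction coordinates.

T1 reflect across x = 0: (-1, -5) → (1, -5); (2, -2) → (-2, -2); (2, 3) → (-2, 3); (-3, 3) → (3, 3); (1, -2) → (-1, -2)
T2 translate by (2, 4): (1, -5) → (3, -1); (-2, -2) → (0, 2); (-2, 3) → (0, 7); (3, 3) → (5, 7); (-1, -2) → (1, 2)
T3 rotate counter-clockwise with cos θ = 3/5, sin θ = 4/5: (3, -1) → (13/5, 9/5); (0, 2) → (-8/5, 6/5); (0, 7) → (-28/5, 21/5); (5, 7) → (-13/5, 41/5); (1, 2) → (-1, 2)
T4 translate by (6, -3): (13/5, 9/5) → (43/5, -6/5); (-8/5, 6/5) → (22/5, -9/5); (-28/5, 21/5) → (2/5, 6/5); (-13/5, 41/5) → (17/5, 26/5); (-1, 2) → (5, -1)
T5 scale by (-2, -1): (43/5, -6/5) → (-86/5, 6/5); (22/5, -9/5) → (-44/5, 9/5); (2/5, 6/5) → (-4/5, -6/5); (17/5, 26/5) → (-34/5, -26/5); (5, -1) → (-10, 1)

image vertices: (-86/5, 6/5), (-44/5, 9/5), (-4/5, -6/5), (-34/5, -26/5), (-10, 1)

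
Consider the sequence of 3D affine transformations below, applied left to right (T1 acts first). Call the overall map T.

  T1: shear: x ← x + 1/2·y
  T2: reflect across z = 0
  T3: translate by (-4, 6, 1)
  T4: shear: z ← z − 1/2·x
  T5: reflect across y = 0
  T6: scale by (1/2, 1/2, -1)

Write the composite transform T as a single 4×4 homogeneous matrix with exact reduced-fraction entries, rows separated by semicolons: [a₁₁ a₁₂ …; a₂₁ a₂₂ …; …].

T1 = [1 1/2 0 0; 0 1 0 0; 0 0 1 0; 0 0 0 1]
T2·T1 = [1 1/2 0 0; 0 1 0 0; 0 0 -1 0; 0 0 0 1]
T3·…·T1 = [1 1/2 0 -4; 0 1 0 6; 0 0 -1 1; 0 0 0 1]
T4·…·T1 = [1 1/2 0 -4; 0 1 0 6; -1/2 -1/4 -1 3; 0 0 0 1]
T5·…·T1 = [1 1/2 0 -4; 0 -1 0 -6; -1/2 -1/4 -1 3; 0 0 0 1]
T6·…·T1 = [1/2 1/4 0 -2; 0 -1/2 0 -3; 1/2 1/4 1 -3; 0 0 0 1]

T = [1/2 1/4 0 -2; 0 -1/2 0 -3; 1/2 1/4 1 -3; 0 0 0 1]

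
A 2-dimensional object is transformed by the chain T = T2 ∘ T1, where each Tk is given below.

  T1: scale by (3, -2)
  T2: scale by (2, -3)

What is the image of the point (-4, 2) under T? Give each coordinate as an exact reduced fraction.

T1 scale by (3, -2): (-4, 2) → (-12, -4)
T2 scale by (2, -3): (-12, -4) → (-24, 12)

T(p) = (-24, 12)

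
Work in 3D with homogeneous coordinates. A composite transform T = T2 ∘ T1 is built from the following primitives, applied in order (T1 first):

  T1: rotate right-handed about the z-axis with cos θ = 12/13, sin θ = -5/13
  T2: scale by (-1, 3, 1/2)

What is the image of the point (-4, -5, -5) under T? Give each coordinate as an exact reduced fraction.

T(p) = (73/13, -120/13, -5/2)

T1 rotate right-handed about the z-axis with cos θ = 12/13, sin θ = -5/13: (-4, -5, -5) → (-73/13, -40/13, -5)
T2 scale by (-1, 3, 1/2): (-73/13, -40/13, -5) → (73/13, -120/13, -5/2)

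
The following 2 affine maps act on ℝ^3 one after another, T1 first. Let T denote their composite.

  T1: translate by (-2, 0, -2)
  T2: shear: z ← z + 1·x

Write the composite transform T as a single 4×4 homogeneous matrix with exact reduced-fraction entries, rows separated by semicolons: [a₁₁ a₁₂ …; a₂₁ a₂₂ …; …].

T1 = [1 0 0 -2; 0 1 0 0; 0 0 1 -2; 0 0 0 1]
T2·T1 = [1 0 0 -2; 0 1 0 0; 1 0 1 -4; 0 0 0 1]

T = [1 0 0 -2; 0 1 0 0; 1 0 1 -4; 0 0 0 1]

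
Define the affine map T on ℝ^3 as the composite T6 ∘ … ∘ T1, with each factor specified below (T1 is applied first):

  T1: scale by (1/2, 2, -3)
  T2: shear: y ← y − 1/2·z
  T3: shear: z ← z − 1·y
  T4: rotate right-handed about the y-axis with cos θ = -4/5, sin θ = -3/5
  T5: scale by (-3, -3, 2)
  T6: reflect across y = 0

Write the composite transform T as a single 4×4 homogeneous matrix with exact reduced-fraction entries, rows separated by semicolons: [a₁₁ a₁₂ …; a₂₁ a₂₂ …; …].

T = [6/5 -18/5 -81/10 0; 0 6 9/2 0; 3/5 16/5 36/5 0; 0 0 0 1]

T1 = [1/2 0 0 0; 0 2 0 0; 0 0 -3 0; 0 0 0 1]
T2·T1 = [1/2 0 0 0; 0 2 3/2 0; 0 0 -3 0; 0 0 0 1]
T3·…·T1 = [1/2 0 0 0; 0 2 3/2 0; 0 -2 -9/2 0; 0 0 0 1]
T4·…·T1 = [-2/5 6/5 27/10 0; 0 2 3/2 0; 3/10 8/5 18/5 0; 0 0 0 1]
T5·…·T1 = [6/5 -18/5 -81/10 0; 0 -6 -9/2 0; 3/5 16/5 36/5 0; 0 0 0 1]
T6·…·T1 = [6/5 -18/5 -81/10 0; 0 6 9/2 0; 3/5 16/5 36/5 0; 0 0 0 1]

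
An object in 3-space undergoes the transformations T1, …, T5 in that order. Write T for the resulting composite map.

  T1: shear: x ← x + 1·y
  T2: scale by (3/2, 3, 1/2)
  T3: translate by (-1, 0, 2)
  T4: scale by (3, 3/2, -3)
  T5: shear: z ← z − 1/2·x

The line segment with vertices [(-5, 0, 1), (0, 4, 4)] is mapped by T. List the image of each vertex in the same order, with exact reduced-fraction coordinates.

image vertices: (-51/2, 0, 21/4), (15, 18, -39/2)

T1 shear: x ← x + 1·y: (-5, 0, 1) → (-5, 0, 1); (0, 4, 4) → (4, 4, 4)
T2 scale by (3/2, 3, 1/2): (-5, 0, 1) → (-15/2, 0, 1/2); (4, 4, 4) → (6, 12, 2)
T3 translate by (-1, 0, 2): (-15/2, 0, 1/2) → (-17/2, 0, 5/2); (6, 12, 2) → (5, 12, 4)
T4 scale by (3, 3/2, -3): (-17/2, 0, 5/2) → (-51/2, 0, -15/2); (5, 12, 4) → (15, 18, -12)
T5 shear: z ← z − 1/2·x: (-51/2, 0, -15/2) → (-51/2, 0, 21/4); (15, 18, -12) → (15, 18, -39/2)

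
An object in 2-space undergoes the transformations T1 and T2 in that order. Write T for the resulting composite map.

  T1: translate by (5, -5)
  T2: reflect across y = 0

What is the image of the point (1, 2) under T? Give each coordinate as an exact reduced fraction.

T(p) = (6, 3)

T1 translate by (5, -5): (1, 2) → (6, -3)
T2 reflect across y = 0: (6, -3) → (6, 3)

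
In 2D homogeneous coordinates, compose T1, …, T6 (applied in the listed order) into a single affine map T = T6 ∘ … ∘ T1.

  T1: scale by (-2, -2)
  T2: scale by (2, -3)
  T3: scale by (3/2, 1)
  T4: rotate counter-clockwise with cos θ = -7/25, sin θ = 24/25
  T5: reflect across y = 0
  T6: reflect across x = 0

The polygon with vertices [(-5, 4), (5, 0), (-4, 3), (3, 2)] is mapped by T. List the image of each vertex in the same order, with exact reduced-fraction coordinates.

T1 scale by (-2, -2): (-5, 4) → (10, -8); (5, 0) → (-10, 0); (-4, 3) → (8, -6); (3, 2) → (-6, -4)
T2 scale by (2, -3): (10, -8) → (20, 24); (-10, 0) → (-20, 0); (8, -6) → (16, 18); (-6, -4) → (-12, 12)
T3 scale by (3/2, 1): (20, 24) → (30, 24); (-20, 0) → (-30, 0); (16, 18) → (24, 18); (-12, 12) → (-18, 12)
T4 rotate counter-clockwise with cos θ = -7/25, sin θ = 24/25: (30, 24) → (-786/25, 552/25); (-30, 0) → (42/5, -144/5); (24, 18) → (-24, 18); (-18, 12) → (-162/25, -516/25)
T5 reflect across y = 0: (-786/25, 552/25) → (-786/25, -552/25); (42/5, -144/5) → (42/5, 144/5); (-24, 18) → (-24, -18); (-162/25, -516/25) → (-162/25, 516/25)
T6 reflect across x = 0: (-786/25, -552/25) → (786/25, -552/25); (42/5, 144/5) → (-42/5, 144/5); (-24, -18) → (24, -18); (-162/25, 516/25) → (162/25, 516/25)

image vertices: (786/25, -552/25), (-42/5, 144/5), (24, -18), (162/25, 516/25)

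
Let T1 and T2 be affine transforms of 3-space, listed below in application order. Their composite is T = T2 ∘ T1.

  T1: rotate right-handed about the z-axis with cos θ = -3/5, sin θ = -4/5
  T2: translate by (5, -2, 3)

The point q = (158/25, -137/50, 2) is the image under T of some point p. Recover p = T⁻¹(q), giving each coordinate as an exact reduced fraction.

T1 = [-3/5 4/5 0 0; -4/5 -3/5 0 0; 0 0 1 0; 0 0 0 1]
T2·T1 = [-3/5 4/5 0 5; -4/5 -3/5 0 -2; 0 0 1 3; 0 0 0 1]
det M = 1; M⁻¹ = [-3/5 -4/5 0 7/5; 4/5 -3/5 0 -26/5; 0 0 1 -3; 0 0 0 1]
M⁻¹ · (158/25, -137/50, 2)ᵀ = (-1/5, 3/2, -1)ᵀ

p = (-1/5, 3/2, -1)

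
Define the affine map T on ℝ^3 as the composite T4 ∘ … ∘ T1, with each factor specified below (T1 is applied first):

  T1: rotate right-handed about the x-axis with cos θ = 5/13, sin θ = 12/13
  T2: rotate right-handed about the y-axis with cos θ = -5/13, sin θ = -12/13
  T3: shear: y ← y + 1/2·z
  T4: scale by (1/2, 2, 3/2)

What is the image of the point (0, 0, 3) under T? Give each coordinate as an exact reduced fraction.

T1 rotate right-handed about the x-axis with cos θ = 5/13, sin θ = 12/13: (0, 0, 3) → (0, -36/13, 15/13)
T2 rotate right-handed about the y-axis with cos θ = -5/13, sin θ = -12/13: (0, -36/13, 15/13) → (-180/169, -36/13, -75/169)
T3 shear: y ← y + 1/2·z: (-180/169, -36/13, -75/169) → (-180/169, -1011/338, -75/169)
T4 scale by (1/2, 2, 3/2): (-180/169, -1011/338, -75/169) → (-90/169, -1011/169, -225/338)

T(p) = (-90/169, -1011/169, -225/338)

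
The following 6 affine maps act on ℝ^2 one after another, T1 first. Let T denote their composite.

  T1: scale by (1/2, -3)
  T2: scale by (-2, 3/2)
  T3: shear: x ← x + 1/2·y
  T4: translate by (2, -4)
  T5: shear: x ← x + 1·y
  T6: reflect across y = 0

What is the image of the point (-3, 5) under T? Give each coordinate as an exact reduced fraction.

T(p) = (-131/4, 53/2)

T1 scale by (1/2, -3): (-3, 5) → (-3/2, -15)
T2 scale by (-2, 3/2): (-3/2, -15) → (3, -45/2)
T3 shear: x ← x + 1/2·y: (3, -45/2) → (-33/4, -45/2)
T4 translate by (2, -4): (-33/4, -45/2) → (-25/4, -53/2)
T5 shear: x ← x + 1·y: (-25/4, -53/2) → (-131/4, -53/2)
T6 reflect across y = 0: (-131/4, -53/2) → (-131/4, 53/2)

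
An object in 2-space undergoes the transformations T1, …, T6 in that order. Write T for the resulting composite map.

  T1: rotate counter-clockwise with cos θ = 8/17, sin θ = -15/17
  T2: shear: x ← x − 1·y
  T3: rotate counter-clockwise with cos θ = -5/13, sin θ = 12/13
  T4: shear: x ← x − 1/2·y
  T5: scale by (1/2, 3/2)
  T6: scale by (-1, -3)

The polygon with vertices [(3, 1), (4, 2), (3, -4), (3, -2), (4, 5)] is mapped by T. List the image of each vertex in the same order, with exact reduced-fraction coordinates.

T1 rotate counter-clockwise with cos θ = 8/17, sin θ = -15/17: (3, 1) → (39/17, -37/17); (4, 2) → (62/17, -44/17); (3, -4) → (-36/17, -77/17); (3, -2) → (-6/17, -61/17); (4, 5) → (107/17, -20/17)
T2 shear: x ← x − 1·y: (39/17, -37/17) → (76/17, -37/17); (62/17, -44/17) → (106/17, -44/17); (-36/17, -77/17) → (41/17, -77/17); (-6/17, -61/17) → (55/17, -61/17); (107/17, -20/17) → (127/17, -20/17)
T3 rotate counter-clockwise with cos θ = -5/13, sin θ = 12/13: (76/17, -37/17) → (64/221, 1097/221); (106/17, -44/17) → (-2/221, 1492/221); (41/17, -77/17) → (719/221, 877/221); (55/17, -61/17) → (457/221, 965/221); (127/17, -20/17) → (-395/221, 1624/221)
T4 shear: x ← x − 1/2·y: (64/221, 1097/221) → (-57/26, 1097/221); (-2/221, 1492/221) → (-44/13, 1492/221); (719/221, 877/221) → (33/26, 877/221); (457/221, 965/221) → (-3/26, 965/221); (-395/221, 1624/221) → (-71/13, 1624/221)
T5 scale by (1/2, 3/2): (-57/26, 1097/221) → (-57/52, 3291/442); (-44/13, 1492/221) → (-22/13, 2238/221); (33/26, 877/221) → (33/52, 2631/442); (-3/26, 965/221) → (-3/52, 2895/442); (-71/13, 1624/221) → (-71/26, 2436/221)
T6 scale by (-1, -3): (-57/52, 3291/442) → (57/52, -9873/442); (-22/13, 2238/221) → (22/13, -6714/221); (33/52, 2631/442) → (-33/52, -7893/442); (-3/52, 2895/442) → (3/52, -8685/442); (-71/26, 2436/221) → (71/26, -7308/221)

image vertices: (57/52, -9873/442), (22/13, -6714/221), (-33/52, -7893/442), (3/52, -8685/442), (71/26, -7308/221)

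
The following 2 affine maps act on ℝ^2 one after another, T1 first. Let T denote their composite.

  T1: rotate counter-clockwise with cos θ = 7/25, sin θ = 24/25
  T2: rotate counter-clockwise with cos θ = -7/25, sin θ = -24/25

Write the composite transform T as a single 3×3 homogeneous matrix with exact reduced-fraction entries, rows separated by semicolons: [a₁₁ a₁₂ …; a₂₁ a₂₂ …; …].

T = [527/625 336/625 0; -336/625 527/625 0; 0 0 1]

T1 = [7/25 -24/25 0; 24/25 7/25 0; 0 0 1]
T2·T1 = [527/625 336/625 0; -336/625 527/625 0; 0 0 1]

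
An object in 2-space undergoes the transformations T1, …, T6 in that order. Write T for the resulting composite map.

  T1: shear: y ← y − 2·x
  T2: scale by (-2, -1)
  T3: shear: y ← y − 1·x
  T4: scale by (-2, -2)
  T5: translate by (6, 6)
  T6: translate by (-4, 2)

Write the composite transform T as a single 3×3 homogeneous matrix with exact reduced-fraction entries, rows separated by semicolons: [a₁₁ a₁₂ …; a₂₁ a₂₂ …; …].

T1 = [1 0 0; -2 1 0; 0 0 1]
T2·T1 = [-2 0 0; 2 -1 0; 0 0 1]
T3·…·T1 = [-2 0 0; 4 -1 0; 0 0 1]
T4·…·T1 = [4 0 0; -8 2 0; 0 0 1]
T5·…·T1 = [4 0 6; -8 2 6; 0 0 1]
T6·…·T1 = [4 0 2; -8 2 8; 0 0 1]

T = [4 0 2; -8 2 8; 0 0 1]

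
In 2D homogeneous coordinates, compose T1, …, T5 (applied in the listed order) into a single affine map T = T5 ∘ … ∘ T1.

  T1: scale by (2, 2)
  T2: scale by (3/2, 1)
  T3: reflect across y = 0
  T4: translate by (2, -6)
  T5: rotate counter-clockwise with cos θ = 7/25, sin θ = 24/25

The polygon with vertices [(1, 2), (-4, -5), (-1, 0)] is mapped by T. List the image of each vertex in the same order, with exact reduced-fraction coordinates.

image vertices: (11, 2), (-166/25, -212/25), (137/25, -66/25)

T1 scale by (2, 2): (1, 2) → (2, 4); (-4, -5) → (-8, -10); (-1, 0) → (-2, 0)
T2 scale by (3/2, 1): (2, 4) → (3, 4); (-8, -10) → (-12, -10); (-2, 0) → (-3, 0)
T3 reflect across y = 0: (3, 4) → (3, -4); (-12, -10) → (-12, 10); (-3, 0) → (-3, 0)
T4 translate by (2, -6): (3, -4) → (5, -10); (-12, 10) → (-10, 4); (-3, 0) → (-1, -6)
T5 rotate counter-clockwise with cos θ = 7/25, sin θ = 24/25: (5, -10) → (11, 2); (-10, 4) → (-166/25, -212/25); (-1, -6) → (137/25, -66/25)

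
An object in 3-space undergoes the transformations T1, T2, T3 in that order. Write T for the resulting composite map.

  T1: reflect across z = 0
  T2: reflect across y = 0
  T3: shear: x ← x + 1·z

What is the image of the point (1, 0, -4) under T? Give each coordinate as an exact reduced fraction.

T(p) = (5, 0, 4)

T1 reflect across z = 0: (1, 0, -4) → (1, 0, 4)
T2 reflect across y = 0: (1, 0, 4) → (1, 0, 4)
T3 shear: x ← x + 1·z: (1, 0, 4) → (5, 0, 4)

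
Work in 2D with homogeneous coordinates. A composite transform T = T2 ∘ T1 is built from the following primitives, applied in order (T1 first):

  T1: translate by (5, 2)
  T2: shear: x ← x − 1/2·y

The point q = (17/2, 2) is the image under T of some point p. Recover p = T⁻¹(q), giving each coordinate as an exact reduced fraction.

p = (9/2, 0)

T1 = [1 0 5; 0 1 2; 0 0 1]
T2·T1 = [1 -1/2 4; 0 1 2; 0 0 1]
det M = 1; M⁻¹ = [1 1/2 -5; 0 1 -2; 0 0 1]
M⁻¹ · (17/2, 2)ᵀ = (9/2, 0)ᵀ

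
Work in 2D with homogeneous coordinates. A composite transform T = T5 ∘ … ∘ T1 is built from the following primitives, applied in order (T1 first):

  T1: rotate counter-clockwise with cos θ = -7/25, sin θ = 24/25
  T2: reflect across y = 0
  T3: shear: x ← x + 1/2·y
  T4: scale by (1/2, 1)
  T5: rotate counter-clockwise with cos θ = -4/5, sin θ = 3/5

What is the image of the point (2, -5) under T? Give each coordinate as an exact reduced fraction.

T(p) = (24/25, 343/100)

T1 rotate counter-clockwise with cos θ = -7/25, sin θ = 24/25: (2, -5) → (106/25, 83/25)
T2 reflect across y = 0: (106/25, 83/25) → (106/25, -83/25)
T3 shear: x ← x + 1/2·y: (106/25, -83/25) → (129/50, -83/25)
T4 scale by (1/2, 1): (129/50, -83/25) → (129/100, -83/25)
T5 rotate counter-clockwise with cos θ = -4/5, sin θ = 3/5: (129/100, -83/25) → (24/25, 343/100)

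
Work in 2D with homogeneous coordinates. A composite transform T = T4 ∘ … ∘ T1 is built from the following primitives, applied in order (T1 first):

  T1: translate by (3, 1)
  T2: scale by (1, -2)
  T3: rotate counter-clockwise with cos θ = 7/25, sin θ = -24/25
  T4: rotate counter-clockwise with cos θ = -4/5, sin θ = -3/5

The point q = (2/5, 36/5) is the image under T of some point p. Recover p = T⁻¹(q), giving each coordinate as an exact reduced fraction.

T1 = [1 0 3; 0 1 1; 0 0 1]
T2·T1 = [1 0 3; 0 -2 -2; 0 0 1]
T3·…·T1 = [7/25 -48/25 -27/25; -24/25 -14/25 -86/25; 0 0 1]
T4·…·T1 = [-4/5 6/5 -6/5; 3/5 8/5 17/5; 0 0 1]
det M = -2; M⁻¹ = [-4/5 3/5 -3; 3/10 2/5 -1; 0 0 1]
M⁻¹ · (2/5, 36/5)ᵀ = (1, 2)ᵀ

p = (1, 2)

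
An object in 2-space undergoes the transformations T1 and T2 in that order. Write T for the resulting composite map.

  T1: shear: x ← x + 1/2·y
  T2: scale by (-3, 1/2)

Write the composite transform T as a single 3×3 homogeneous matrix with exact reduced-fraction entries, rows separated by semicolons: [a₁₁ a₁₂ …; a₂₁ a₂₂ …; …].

T = [-3 -3/2 0; 0 1/2 0; 0 0 1]

T1 = [1 1/2 0; 0 1 0; 0 0 1]
T2·T1 = [-3 -3/2 0; 0 1/2 0; 0 0 1]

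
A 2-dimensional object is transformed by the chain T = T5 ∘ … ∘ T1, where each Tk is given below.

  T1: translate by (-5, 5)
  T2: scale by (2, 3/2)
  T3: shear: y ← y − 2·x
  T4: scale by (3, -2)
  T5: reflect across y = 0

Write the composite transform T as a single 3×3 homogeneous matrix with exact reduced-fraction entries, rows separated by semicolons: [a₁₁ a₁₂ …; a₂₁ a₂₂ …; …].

T = [6 0 -30; -8 3 55; 0 0 1]

T1 = [1 0 -5; 0 1 5; 0 0 1]
T2·T1 = [2 0 -10; 0 3/2 15/2; 0 0 1]
T3·…·T1 = [2 0 -10; -4 3/2 55/2; 0 0 1]
T4·…·T1 = [6 0 -30; 8 -3 -55; 0 0 1]
T5·…·T1 = [6 0 -30; -8 3 55; 0 0 1]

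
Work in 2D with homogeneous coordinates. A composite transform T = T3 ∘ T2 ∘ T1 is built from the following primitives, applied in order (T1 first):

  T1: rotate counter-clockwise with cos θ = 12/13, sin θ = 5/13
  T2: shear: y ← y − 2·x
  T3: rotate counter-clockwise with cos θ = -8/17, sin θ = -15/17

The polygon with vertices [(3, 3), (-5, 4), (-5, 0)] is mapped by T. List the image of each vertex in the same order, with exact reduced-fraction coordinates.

image vertices: (-33/221, -387/221), (3385/221, -264/221), (1905/221, 140/221)

T1 rotate counter-clockwise with cos θ = 12/13, sin θ = 5/13: (3, 3) → (21/13, 51/13); (-5, 4) → (-80/13, 23/13); (-5, 0) → (-60/13, -25/13)
T2 shear: y ← y − 2·x: (21/13, 51/13) → (21/13, 9/13); (-80/13, 23/13) → (-80/13, 183/13); (-60/13, -25/13) → (-60/13, 95/13)
T3 rotate counter-clockwise with cos θ = -8/17, sin θ = -15/17: (21/13, 9/13) → (-33/221, -387/221); (-80/13, 183/13) → (3385/221, -264/221); (-60/13, 95/13) → (1905/221, 140/221)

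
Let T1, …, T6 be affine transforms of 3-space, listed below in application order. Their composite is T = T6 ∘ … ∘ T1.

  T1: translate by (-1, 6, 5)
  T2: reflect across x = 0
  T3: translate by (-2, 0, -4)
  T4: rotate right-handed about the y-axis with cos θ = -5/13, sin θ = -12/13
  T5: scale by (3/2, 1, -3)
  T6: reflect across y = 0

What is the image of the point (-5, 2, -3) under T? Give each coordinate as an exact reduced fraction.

T(p) = (6/13, -8, -174/13)

T1 translate by (-1, 6, 5): (-5, 2, -3) → (-6, 8, 2)
T2 reflect across x = 0: (-6, 8, 2) → (6, 8, 2)
T3 translate by (-2, 0, -4): (6, 8, 2) → (4, 8, -2)
T4 rotate right-handed about the y-axis with cos θ = -5/13, sin θ = -12/13: (4, 8, -2) → (4/13, 8, 58/13)
T5 scale by (3/2, 1, -3): (4/13, 8, 58/13) → (6/13, 8, -174/13)
T6 reflect across y = 0: (6/13, 8, -174/13) → (6/13, -8, -174/13)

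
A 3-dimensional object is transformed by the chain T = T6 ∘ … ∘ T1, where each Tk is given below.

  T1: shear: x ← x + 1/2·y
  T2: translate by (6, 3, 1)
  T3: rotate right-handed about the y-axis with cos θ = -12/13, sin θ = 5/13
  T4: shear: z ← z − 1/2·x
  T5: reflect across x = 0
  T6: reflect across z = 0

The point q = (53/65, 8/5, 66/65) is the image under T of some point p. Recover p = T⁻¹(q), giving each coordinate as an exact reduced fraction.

T1 = [1 1/2 0 0; 0 1 0 0; 0 0 1 0; 0 0 0 1]
T2·T1 = [1 1/2 0 6; 0 1 0 3; 0 0 1 1; 0 0 0 1]
T3·…·T1 = [-12/13 -6/13 5/13 -67/13; 0 1 0 3; -5/13 -5/26 -12/13 -42/13; 0 0 0 1]
T4·…·T1 = [-12/13 -6/13 5/13 -67/13; 0 1 0 3; 1/13 1/26 -29/26 -17/26; 0 0 0 1]
T5·…·T1 = [12/13 6/13 -5/13 67/13; 0 1 0 3; 1/13 1/26 -29/26 -17/26; 0 0 0 1]
T6·…·T1 = [12/13 6/13 -5/13 67/13; 0 1 0 3; -1/13 -1/26 29/26 17/26; 0 0 0 1]
det M = 1; M⁻¹ = [29/26 -1/2 5/13 -9/2; 0 1 0 -3; 1/13 0 12/13 -1; 0 0 0 1]
M⁻¹ · (53/65, 8/5, 66/65)ᵀ = (-4, -7/5, 0)ᵀ

p = (-4, -7/5, 0)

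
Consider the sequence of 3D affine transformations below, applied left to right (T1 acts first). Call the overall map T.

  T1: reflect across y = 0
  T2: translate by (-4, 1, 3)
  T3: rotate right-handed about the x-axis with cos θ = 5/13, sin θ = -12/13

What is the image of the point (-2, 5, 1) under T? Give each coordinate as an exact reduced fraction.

T1 reflect across y = 0: (-2, 5, 1) → (-2, -5, 1)
T2 translate by (-4, 1, 3): (-2, -5, 1) → (-6, -4, 4)
T3 rotate right-handed about the x-axis with cos θ = 5/13, sin θ = -12/13: (-6, -4, 4) → (-6, 28/13, 68/13)

T(p) = (-6, 28/13, 68/13)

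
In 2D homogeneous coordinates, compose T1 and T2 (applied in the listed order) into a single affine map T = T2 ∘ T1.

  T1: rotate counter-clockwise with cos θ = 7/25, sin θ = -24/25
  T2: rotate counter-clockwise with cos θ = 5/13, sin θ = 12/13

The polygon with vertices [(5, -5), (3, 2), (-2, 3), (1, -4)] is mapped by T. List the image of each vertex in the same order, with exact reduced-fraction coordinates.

T1 rotate counter-clockwise with cos θ = 7/25, sin θ = -24/25: (5, -5) → (-17/5, -31/5); (3, 2) → (69/25, -58/25); (-2, 3) → (58/25, 69/25); (1, -4) → (-89/25, -52/25)
T2 rotate counter-clockwise with cos θ = 5/13, sin θ = 12/13: (-17/5, -31/5) → (287/65, -359/65); (69/25, -58/25) → (1041/325, 538/325); (58/25, 69/25) → (-538/325, 1041/325); (-89/25, -52/25) → (179/325, -1328/325)

image vertices: (287/65, -359/65), (1041/325, 538/325), (-538/325, 1041/325), (179/325, -1328/325)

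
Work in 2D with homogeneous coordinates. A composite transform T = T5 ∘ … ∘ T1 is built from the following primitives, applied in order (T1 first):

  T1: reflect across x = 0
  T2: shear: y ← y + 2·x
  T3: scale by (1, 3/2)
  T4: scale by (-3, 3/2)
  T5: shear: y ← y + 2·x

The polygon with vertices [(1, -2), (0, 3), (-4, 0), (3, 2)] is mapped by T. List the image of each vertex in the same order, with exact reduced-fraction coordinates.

T1 reflect across x = 0: (1, -2) → (-1, -2); (0, 3) → (0, 3); (-4, 0) → (4, 0); (3, 2) → (-3, 2)
T2 shear: y ← y + 2·x: (-1, -2) → (-1, -4); (0, 3) → (0, 3); (4, 0) → (4, 8); (-3, 2) → (-3, -4)
T3 scale by (1, 3/2): (-1, -4) → (-1, -6); (0, 3) → (0, 9/2); (4, 8) → (4, 12); (-3, -4) → (-3, -6)
T4 scale by (-3, 3/2): (-1, -6) → (3, -9); (0, 9/2) → (0, 27/4); (4, 12) → (-12, 18); (-3, -6) → (9, -9)
T5 shear: y ← y + 2·x: (3, -9) → (3, -3); (0, 27/4) → (0, 27/4); (-12, 18) → (-12, -6); (9, -9) → (9, 9)

image vertices: (3, -3), (0, 27/4), (-12, -6), (9, 9)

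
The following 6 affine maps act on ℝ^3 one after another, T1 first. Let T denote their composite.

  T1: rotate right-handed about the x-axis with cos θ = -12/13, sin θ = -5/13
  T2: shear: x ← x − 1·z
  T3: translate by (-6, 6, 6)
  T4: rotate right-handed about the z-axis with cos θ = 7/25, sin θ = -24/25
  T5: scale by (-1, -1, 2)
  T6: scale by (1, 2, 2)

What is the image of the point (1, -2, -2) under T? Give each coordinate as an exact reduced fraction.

T(p) = (-303/65, -1208/65, 448/13)

T1 rotate right-handed about the x-axis with cos θ = -12/13, sin θ = -5/13: (1, -2, -2) → (1, 14/13, 34/13)
T2 shear: x ← x − 1·z: (1, 14/13, 34/13) → (-21/13, 14/13, 34/13)
T3 translate by (-6, 6, 6): (-21/13, 14/13, 34/13) → (-99/13, 92/13, 112/13)
T4 rotate right-handed about the z-axis with cos θ = 7/25, sin θ = -24/25: (-99/13, 92/13, 112/13) → (303/65, 604/65, 112/13)
T5 scale by (-1, -1, 2): (303/65, 604/65, 112/13) → (-303/65, -604/65, 224/13)
T6 scale by (1, 2, 2): (-303/65, -604/65, 224/13) → (-303/65, -1208/65, 448/13)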